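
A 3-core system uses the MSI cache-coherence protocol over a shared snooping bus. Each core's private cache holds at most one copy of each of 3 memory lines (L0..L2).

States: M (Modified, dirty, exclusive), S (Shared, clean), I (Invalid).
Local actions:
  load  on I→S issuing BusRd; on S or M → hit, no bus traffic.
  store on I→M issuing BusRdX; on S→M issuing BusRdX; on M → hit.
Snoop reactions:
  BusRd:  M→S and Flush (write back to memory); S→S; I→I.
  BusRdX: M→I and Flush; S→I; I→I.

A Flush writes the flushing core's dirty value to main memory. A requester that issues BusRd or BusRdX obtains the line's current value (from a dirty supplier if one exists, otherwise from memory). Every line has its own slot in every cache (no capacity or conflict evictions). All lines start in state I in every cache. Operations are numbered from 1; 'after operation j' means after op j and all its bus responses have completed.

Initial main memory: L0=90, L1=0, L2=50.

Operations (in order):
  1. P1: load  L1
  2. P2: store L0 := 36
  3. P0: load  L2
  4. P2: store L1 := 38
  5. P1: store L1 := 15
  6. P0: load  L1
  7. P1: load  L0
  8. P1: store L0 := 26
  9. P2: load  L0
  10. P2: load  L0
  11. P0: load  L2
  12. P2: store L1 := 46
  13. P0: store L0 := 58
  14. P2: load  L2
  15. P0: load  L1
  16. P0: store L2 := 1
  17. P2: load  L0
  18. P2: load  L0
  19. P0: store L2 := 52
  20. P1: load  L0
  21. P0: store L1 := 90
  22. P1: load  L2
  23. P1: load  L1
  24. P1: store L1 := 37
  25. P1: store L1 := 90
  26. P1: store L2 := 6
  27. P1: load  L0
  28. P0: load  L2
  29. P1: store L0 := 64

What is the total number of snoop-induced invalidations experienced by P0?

invalidations = 4

1. P1: load  L1  bus=[BusRd]  L1: P0=I P1=S P2=I  mem[L1]=0
2. P2: store L0 := 36  bus=[BusRdX]  L0: P0=I P1=I P2=M  mem[L0]=90
3. P0: load  L2  bus=[BusRd]  L2: P0=S P1=I P2=I  mem[L2]=50
4. P2: store L1 := 38  bus=[BusRdX]  L1: P0=I P1=I P2=M  mem[L1]=0
5. P1: store L1 := 15  bus=[BusRdX,Flush]  L1: P0=I P1=M P2=I  mem[L1]=38
6. P0: load  L1  bus=[BusRd,Flush]  L1: P0=S P1=S P2=I  mem[L1]=15
7. P1: load  L0  bus=[BusRd,Flush]  L0: P0=I P1=S P2=S  mem[L0]=36
8. P1: store L0 := 26  bus=[BusRdX]  L0: P0=I P1=M P2=I  mem[L0]=36
9. P2: load  L0  bus=[BusRd,Flush]  L0: P0=I P1=S P2=S  mem[L0]=26
10. P2: load  L0  bus=[-]  L0: P0=I P1=S P2=S  mem[L0]=26
11. P0: load  L2  bus=[-]  L2: P0=S P1=I P2=I  mem[L2]=50
12. P2: store L1 := 46  bus=[BusRdX]  L1: P0=I P1=I P2=M  mem[L1]=15
13. P0: store L0 := 58  bus=[BusRdX]  L0: P0=M P1=I P2=I  mem[L0]=26
14. P2: load  L2  bus=[BusRd]  L2: P0=S P1=I P2=S  mem[L2]=50
15. P0: load  L1  bus=[BusRd,Flush]  L1: P0=S P1=I P2=S  mem[L1]=46
16. P0: store L2 := 1  bus=[BusRdX]  L2: P0=M P1=I P2=I  mem[L2]=50
17. P2: load  L0  bus=[BusRd,Flush]  L0: P0=S P1=I P2=S  mem[L0]=58
18. P2: load  L0  bus=[-]  L0: P0=S P1=I P2=S  mem[L0]=58
19. P0: store L2 := 52  bus=[-]  L2: P0=M P1=I P2=I  mem[L2]=50
20. P1: load  L0  bus=[BusRd]  L0: P0=S P1=S P2=S  mem[L0]=58
21. P0: store L1 := 90  bus=[BusRdX]  L1: P0=M P1=I P2=I  mem[L1]=46
22. P1: load  L2  bus=[BusRd,Flush]  L2: P0=S P1=S P2=I  mem[L2]=52
23. P1: load  L1  bus=[BusRd,Flush]  L1: P0=S P1=S P2=I  mem[L1]=90
24. P1: store L1 := 37  bus=[BusRdX]  L1: P0=I P1=M P2=I  mem[L1]=90
25. P1: store L1 := 90  bus=[-]  L1: P0=I P1=M P2=I  mem[L1]=90
26. P1: store L2 := 6  bus=[BusRdX]  L2: P0=I P1=M P2=I  mem[L2]=52
27. P1: load  L0  bus=[-]  L0: P0=S P1=S P2=S  mem[L0]=58
28. P0: load  L2  bus=[BusRd,Flush]  L2: P0=S P1=S P2=I  mem[L2]=6
29. P1: store L0 := 64  bus=[BusRdX]  L0: P0=I P1=M P2=I  mem[L0]=58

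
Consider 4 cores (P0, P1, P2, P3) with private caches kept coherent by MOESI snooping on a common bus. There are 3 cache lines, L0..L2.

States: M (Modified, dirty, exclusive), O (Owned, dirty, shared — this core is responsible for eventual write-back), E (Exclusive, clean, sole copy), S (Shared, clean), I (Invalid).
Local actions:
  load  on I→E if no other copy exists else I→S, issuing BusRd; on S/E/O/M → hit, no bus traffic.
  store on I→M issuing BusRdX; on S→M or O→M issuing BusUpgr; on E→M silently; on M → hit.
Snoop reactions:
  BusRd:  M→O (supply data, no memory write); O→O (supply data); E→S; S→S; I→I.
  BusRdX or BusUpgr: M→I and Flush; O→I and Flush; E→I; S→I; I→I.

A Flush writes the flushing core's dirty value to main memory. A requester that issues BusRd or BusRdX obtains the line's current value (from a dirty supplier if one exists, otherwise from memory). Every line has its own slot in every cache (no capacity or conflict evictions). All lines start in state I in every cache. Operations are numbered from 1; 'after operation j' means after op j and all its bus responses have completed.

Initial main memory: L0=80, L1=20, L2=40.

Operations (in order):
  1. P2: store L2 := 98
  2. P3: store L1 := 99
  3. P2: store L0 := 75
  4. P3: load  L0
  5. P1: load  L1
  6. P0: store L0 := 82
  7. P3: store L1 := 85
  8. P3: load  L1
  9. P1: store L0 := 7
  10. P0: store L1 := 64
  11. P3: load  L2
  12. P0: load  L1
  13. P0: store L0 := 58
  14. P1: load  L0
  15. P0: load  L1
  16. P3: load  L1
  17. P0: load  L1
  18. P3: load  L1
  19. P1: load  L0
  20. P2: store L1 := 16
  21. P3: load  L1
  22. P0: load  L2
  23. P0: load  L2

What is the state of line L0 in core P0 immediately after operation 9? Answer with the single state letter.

state = I

1. P2: store L2 := 98  bus=[BusRdX]  L2: P0=I P1=I P2=M P3=I  mem[L2]=40
2. P3: store L1 := 99  bus=[BusRdX]  L1: P0=I P1=I P2=I P3=M  mem[L1]=20
3. P2: store L0 := 75  bus=[BusRdX]  L0: P0=I P1=I P2=M P3=I  mem[L0]=80
4. P3: load  L0  bus=[BusRd]  L0: P0=I P1=I P2=O P3=S  mem[L0]=80
5. P1: load  L1  bus=[BusRd]  L1: P0=I P1=S P2=I P3=O  mem[L1]=20
6. P0: store L0 := 82  bus=[BusRdX,Flush]  L0: P0=M P1=I P2=I P3=I  mem[L0]=75
7. P3: store L1 := 85  bus=[BusUpgr]  L1: P0=I P1=I P2=I P3=M  mem[L1]=20
8. P3: load  L1  bus=[-]  L1: P0=I P1=I P2=I P3=M  mem[L1]=20
9. P1: store L0 := 7  bus=[BusRdX,Flush]  L0: P0=I P1=M P2=I P3=I  mem[L0]=82
10. P0: store L1 := 64  bus=[BusRdX,Flush]  L1: P0=M P1=I P2=I P3=I  mem[L1]=85
11. P3: load  L2  bus=[BusRd]  L2: P0=I P1=I P2=O P3=S  mem[L2]=40
12. P0: load  L1  bus=[-]  L1: P0=M P1=I P2=I P3=I  mem[L1]=85
13. P0: store L0 := 58  bus=[BusRdX,Flush]  L0: P0=M P1=I P2=I P3=I  mem[L0]=7
14. P1: load  L0  bus=[BusRd]  L0: P0=O P1=S P2=I P3=I  mem[L0]=7
15. P0: load  L1  bus=[-]  L1: P0=M P1=I P2=I P3=I  mem[L1]=85
16. P3: load  L1  bus=[BusRd]  L1: P0=O P1=I P2=I P3=S  mem[L1]=85
17. P0: load  L1  bus=[-]  L1: P0=O P1=I P2=I P3=S  mem[L1]=85
18. P3: load  L1  bus=[-]  L1: P0=O P1=I P2=I P3=S  mem[L1]=85
19. P1: load  L0  bus=[-]  L0: P0=O P1=S P2=I P3=I  mem[L0]=7
20. P2: store L1 := 16  bus=[BusRdX,Flush]  L1: P0=I P1=I P2=M P3=I  mem[L1]=64
21. P3: load  L1  bus=[BusRd]  L1: P0=I P1=I P2=O P3=S  mem[L1]=64
22. P0: load  L2  bus=[BusRd]  L2: P0=S P1=I P2=O P3=S  mem[L2]=40
23. P0: load  L2  bus=[-]  L2: P0=S P1=I P2=O P3=S  mem[L2]=40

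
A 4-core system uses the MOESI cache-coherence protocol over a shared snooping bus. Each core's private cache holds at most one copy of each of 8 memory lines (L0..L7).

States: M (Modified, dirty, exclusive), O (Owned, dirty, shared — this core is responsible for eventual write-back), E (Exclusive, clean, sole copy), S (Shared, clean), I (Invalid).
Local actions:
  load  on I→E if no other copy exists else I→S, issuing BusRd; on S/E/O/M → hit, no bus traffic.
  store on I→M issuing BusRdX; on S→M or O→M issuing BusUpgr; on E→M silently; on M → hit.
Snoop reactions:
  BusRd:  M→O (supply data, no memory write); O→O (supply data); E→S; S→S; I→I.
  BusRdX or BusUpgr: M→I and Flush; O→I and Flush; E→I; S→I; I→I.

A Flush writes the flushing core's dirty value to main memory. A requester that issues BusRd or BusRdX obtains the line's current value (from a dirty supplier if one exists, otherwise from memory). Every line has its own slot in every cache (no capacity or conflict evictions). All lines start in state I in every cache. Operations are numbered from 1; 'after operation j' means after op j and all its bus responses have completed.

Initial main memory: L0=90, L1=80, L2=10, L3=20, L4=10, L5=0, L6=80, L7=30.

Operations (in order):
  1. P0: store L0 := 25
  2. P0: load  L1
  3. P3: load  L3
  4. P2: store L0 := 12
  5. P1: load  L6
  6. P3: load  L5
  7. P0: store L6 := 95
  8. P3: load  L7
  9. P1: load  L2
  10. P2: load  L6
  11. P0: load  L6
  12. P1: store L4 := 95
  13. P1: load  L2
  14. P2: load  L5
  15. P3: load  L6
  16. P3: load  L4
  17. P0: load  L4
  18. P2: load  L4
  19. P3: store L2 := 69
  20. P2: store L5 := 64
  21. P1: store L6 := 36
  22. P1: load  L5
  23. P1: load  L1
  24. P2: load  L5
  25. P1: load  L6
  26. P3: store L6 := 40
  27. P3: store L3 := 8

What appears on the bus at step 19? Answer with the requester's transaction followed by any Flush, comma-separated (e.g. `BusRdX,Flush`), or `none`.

1. P0: store L0 := 25  bus=[BusRdX]  L0: P0=M P1=I P2=I P3=I  mem[L0]=90
2. P0: load  L1  bus=[BusRd]  L1: P0=E P1=I P2=I P3=I  mem[L1]=80
3. P3: load  L3  bus=[BusRd]  L3: P0=I P1=I P2=I P3=E  mem[L3]=20
4. P2: store L0 := 12  bus=[BusRdX,Flush]  L0: P0=I P1=I P2=M P3=I  mem[L0]=25
5. P1: load  L6  bus=[BusRd]  L6: P0=I P1=E P2=I P3=I  mem[L6]=80
6. P3: load  L5  bus=[BusRd]  L5: P0=I P1=I P2=I P3=E  mem[L5]=0
7. P0: store L6 := 95  bus=[BusRdX]  L6: P0=M P1=I P2=I P3=I  mem[L6]=80
8. P3: load  L7  bus=[BusRd]  L7: P0=I P1=I P2=I P3=E  mem[L7]=30
9. P1: load  L2  bus=[BusRd]  L2: P0=I P1=E P2=I P3=I  mem[L2]=10
10. P2: load  L6  bus=[BusRd]  L6: P0=O P1=I P2=S P3=I  mem[L6]=80
11. P0: load  L6  bus=[-]  L6: P0=O P1=I P2=S P3=I  mem[L6]=80
12. P1: store L4 := 95  bus=[BusRdX]  L4: P0=I P1=M P2=I P3=I  mem[L4]=10
13. P1: load  L2  bus=[-]  L2: P0=I P1=E P2=I P3=I  mem[L2]=10
14. P2: load  L5  bus=[BusRd]  L5: P0=I P1=I P2=S P3=S  mem[L5]=0
15. P3: load  L6  bus=[BusRd]  L6: P0=O P1=I P2=S P3=S  mem[L6]=80
16. P3: load  L4  bus=[BusRd]  L4: P0=I P1=O P2=I P3=S  mem[L4]=10
17. P0: load  L4  bus=[BusRd]  L4: P0=S P1=O P2=I P3=S  mem[L4]=10
18. P2: load  L4  bus=[BusRd]  L4: P0=S P1=O P2=S P3=S  mem[L4]=10
19. P3: store L2 := 69  bus=[BusRdX]  L2: P0=I P1=I P2=I P3=M  mem[L2]=10
20. P2: store L5 := 64  bus=[BusUpgr]  L5: P0=I P1=I P2=M P3=I  mem[L5]=0
21. P1: store L6 := 36  bus=[BusRdX,Flush]  L6: P0=I P1=M P2=I P3=I  mem[L6]=95
22. P1: load  L5  bus=[BusRd]  L5: P0=I P1=S P2=O P3=I  mem[L5]=0
23. P1: load  L1  bus=[BusRd]  L1: P0=S P1=S P2=I P3=I  mem[L1]=80
24. P2: load  L5  bus=[-]  L5: P0=I P1=S P2=O P3=I  mem[L5]=0
25. P1: load  L6  bus=[-]  L6: P0=I P1=M P2=I P3=I  mem[L6]=95
26. P3: store L6 := 40  bus=[BusRdX,Flush]  L6: P0=I P1=I P2=I P3=M  mem[L6]=36
27. P3: store L3 := 8  bus=[-]  L3: P0=I P1=I P2=I P3=M  mem[L3]=20

bus = BusRdX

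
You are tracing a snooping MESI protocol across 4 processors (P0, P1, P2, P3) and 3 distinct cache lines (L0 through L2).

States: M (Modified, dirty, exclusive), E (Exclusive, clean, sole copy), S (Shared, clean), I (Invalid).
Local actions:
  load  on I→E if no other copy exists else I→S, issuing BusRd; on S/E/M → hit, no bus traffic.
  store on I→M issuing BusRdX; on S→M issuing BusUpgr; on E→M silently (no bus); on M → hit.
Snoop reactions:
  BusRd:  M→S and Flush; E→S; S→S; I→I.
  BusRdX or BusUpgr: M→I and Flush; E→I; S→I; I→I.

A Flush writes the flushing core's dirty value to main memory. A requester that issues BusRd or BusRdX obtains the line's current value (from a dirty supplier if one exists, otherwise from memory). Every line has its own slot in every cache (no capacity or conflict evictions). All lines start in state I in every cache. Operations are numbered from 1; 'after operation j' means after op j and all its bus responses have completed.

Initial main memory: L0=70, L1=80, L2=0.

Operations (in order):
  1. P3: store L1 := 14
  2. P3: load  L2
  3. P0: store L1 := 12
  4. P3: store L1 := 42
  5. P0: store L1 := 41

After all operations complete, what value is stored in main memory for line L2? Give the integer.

1. P3: store L1 := 14  bus=[BusRdX]  L1: P0=I P1=I P2=I P3=M  mem[L1]=80
2. P3: load  L2  bus=[BusRd]  L2: P0=I P1=I P2=I P3=E  mem[L2]=0
3. P0: store L1 := 12  bus=[BusRdX,Flush]  L1: P0=M P1=I P2=I P3=I  mem[L1]=14
4. P3: store L1 := 42  bus=[BusRdX,Flush]  L1: P0=I P1=I P2=I P3=M  mem[L1]=12
5. P0: store L1 := 41  bus=[BusRdX,Flush]  L1: P0=M P1=I P2=I P3=I  mem[L1]=42

memory[L2] = 0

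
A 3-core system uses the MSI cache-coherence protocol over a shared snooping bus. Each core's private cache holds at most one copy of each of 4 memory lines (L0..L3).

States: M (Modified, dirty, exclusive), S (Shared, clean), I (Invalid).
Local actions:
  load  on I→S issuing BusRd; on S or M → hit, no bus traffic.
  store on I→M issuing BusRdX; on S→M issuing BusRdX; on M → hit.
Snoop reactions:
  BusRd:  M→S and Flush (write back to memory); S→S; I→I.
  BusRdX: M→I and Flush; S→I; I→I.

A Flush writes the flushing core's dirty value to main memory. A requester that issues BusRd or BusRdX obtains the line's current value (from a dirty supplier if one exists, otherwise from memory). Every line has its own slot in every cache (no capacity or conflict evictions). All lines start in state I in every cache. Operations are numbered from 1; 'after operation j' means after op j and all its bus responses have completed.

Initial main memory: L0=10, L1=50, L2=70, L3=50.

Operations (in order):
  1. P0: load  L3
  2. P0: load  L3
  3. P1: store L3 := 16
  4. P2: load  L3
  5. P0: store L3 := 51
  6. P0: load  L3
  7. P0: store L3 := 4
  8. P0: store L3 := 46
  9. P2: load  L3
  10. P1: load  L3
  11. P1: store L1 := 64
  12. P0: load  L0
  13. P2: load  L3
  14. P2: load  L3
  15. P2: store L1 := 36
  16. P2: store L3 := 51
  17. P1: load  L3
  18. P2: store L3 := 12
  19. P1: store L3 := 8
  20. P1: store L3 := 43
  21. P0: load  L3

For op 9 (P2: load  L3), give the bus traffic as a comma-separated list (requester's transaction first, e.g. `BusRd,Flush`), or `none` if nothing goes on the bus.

  op1 P0: load  L3 → S/I/I on L3; bus BusRd; mem=50
  op2 P0: load  L3 → S/I/I on L3; bus (none); mem=50
  op3 P1: store L3 := 16 → I/M/I on L3; bus BusRdX; mem=50
  op4 P2: load  L3 → I/S/S on L3; bus BusRd Flush; mem=16
  op5 P0: store L3 := 51 → M/I/I on L3; bus BusRdX; mem=16
  op6 P0: load  L3 → M/I/I on L3; bus (none); mem=16
  op7 P0: store L3 := 4 → M/I/I on L3; bus (none); mem=16
  op8 P0: store L3 := 46 → M/I/I on L3; bus (none); mem=16
  op9 P2: load  L3 → S/I/S on L3; bus BusRd Flush; mem=46
  op10 P1: load  L3 → S/S/S on L3; bus BusRd; mem=46
  op11 P1: store L1 := 64 → I/M/I on L1; bus BusRdX; mem=50
  op12 P0: load  L0 → S/I/I on L0; bus BusRd; mem=10
  op13 P2: load  L3 → S/S/S on L3; bus (none); mem=46
  op14 P2: load  L3 → S/S/S on L3; bus (none); mem=46
  op15 P2: store L1 := 36 → I/I/M on L1; bus BusRdX Flush; mem=64
  op16 P2: store L3 := 51 → I/I/M on L3; bus BusRdX; mem=46
  op17 P1: load  L3 → I/S/S on L3; bus BusRd Flush; mem=51
  op18 P2: store L3 := 12 → I/I/M on L3; bus BusRdX; mem=51
  op19 P1: store L3 := 8 → I/M/I on L3; bus BusRdX Flush; mem=12
  op20 P1: store L3 := 43 → I/M/I on L3; bus (none); mem=12
  op21 P0: load  L3 → S/S/I on L3; bus BusRd Flush; mem=43

bus = BusRd,Flush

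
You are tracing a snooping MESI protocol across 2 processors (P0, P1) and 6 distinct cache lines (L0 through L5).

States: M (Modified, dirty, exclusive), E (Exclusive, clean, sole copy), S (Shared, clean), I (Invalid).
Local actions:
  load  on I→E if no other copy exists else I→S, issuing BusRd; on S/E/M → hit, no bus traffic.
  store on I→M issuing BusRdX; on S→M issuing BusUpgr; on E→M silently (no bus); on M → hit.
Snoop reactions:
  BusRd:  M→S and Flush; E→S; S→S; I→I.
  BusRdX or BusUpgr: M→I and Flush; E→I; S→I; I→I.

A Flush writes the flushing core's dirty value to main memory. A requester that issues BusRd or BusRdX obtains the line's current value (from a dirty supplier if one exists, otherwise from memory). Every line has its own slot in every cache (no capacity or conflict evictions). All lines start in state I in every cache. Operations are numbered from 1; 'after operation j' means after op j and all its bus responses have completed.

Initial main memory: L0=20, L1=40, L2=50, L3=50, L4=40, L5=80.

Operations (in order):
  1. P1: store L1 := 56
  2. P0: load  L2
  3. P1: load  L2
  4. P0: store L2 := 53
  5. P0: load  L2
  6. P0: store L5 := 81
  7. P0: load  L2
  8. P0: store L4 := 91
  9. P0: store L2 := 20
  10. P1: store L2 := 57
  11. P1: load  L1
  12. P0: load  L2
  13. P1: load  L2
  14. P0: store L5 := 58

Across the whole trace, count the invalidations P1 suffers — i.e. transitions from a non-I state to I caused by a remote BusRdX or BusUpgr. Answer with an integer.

1. P1: store L1 := 56  bus=[BusRdX]  L1: P0=I P1=M  mem[L1]=40
2. P0: load  L2  bus=[BusRd]  L2: P0=E P1=I  mem[L2]=50
3. P1: load  L2  bus=[BusRd]  L2: P0=S P1=S  mem[L2]=50
4. P0: store L2 := 53  bus=[BusUpgr]  L2: P0=M P1=I  mem[L2]=50
5. P0: load  L2  bus=[-]  L2: P0=M P1=I  mem[L2]=50
6. P0: store L5 := 81  bus=[BusRdX]  L5: P0=M P1=I  mem[L5]=80
7. P0: load  L2  bus=[-]  L2: P0=M P1=I  mem[L2]=50
8. P0: store L4 := 91  bus=[BusRdX]  L4: P0=M P1=I  mem[L4]=40
9. P0: store L2 := 20  bus=[-]  L2: P0=M P1=I  mem[L2]=50
10. P1: store L2 := 57  bus=[BusRdX,Flush]  L2: P0=I P1=M  mem[L2]=20
11. P1: load  L1  bus=[-]  L1: P0=I P1=M  mem[L1]=40
12. P0: load  L2  bus=[BusRd,Flush]  L2: P0=S P1=S  mem[L2]=57
13. P1: load  L2  bus=[-]  L2: P0=S P1=S  mem[L2]=57
14. P0: store L5 := 58  bus=[-]  L5: P0=M P1=I  mem[L5]=80

invalidations = 1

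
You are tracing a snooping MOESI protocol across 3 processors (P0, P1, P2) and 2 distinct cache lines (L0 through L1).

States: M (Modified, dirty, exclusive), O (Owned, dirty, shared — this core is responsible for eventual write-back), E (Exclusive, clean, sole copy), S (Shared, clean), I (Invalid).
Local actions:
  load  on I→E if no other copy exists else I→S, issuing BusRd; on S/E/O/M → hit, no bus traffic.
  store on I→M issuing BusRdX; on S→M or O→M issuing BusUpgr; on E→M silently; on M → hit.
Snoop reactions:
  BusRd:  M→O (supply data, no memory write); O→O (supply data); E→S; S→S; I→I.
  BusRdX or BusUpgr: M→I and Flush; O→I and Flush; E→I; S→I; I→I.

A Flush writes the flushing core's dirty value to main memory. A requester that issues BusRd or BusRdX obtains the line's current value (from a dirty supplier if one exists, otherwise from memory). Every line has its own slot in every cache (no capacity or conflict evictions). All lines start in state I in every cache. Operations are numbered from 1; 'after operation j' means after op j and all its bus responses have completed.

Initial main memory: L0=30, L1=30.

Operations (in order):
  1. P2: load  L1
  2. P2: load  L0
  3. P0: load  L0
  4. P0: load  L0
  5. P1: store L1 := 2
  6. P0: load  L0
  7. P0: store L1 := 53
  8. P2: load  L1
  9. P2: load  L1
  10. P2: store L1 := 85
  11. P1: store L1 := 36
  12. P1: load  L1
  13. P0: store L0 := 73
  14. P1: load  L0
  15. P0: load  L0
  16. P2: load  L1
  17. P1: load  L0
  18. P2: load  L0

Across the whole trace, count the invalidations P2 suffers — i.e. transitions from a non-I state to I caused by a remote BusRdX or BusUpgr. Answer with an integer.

invalidations = 3

[1] P2: load  L1 | P0:I, P1:I, P2:E(30) | bus: BusRd
[2] P2: load  L0 | P0:I, P1:I, P2:E(30) | bus: BusRd
[3] P0: load  L0 | P0:S(30), P1:I, P2:S(30) | bus: BusRd
[4] P0: load  L0 | P0:S(30), P1:I, P2:S(30) | bus: none
[5] P1: store L1 := 2 | P0:I, P1:M(2), P2:I | bus: BusRdX
[6] P0: load  L0 | P0:S(30), P1:I, P2:S(30) | bus: none
[7] P0: store L1 := 53 | P0:M(53), P1:I, P2:I | bus: BusRdX,Flush
[8] P2: load  L1 | P0:O(53), P1:I, P2:S(53) | bus: BusRd
[9] P2: load  L1 | P0:O(53), P1:I, P2:S(53) | bus: none
[10] P2: store L1 := 85 | P0:I, P1:I, P2:M(85) | bus: BusUpgr,Flush
[11] P1: store L1 := 36 | P0:I, P1:M(36), P2:I | bus: BusRdX,Flush
[12] P1: load  L1 | P0:I, P1:M(36), P2:I | bus: none
[13] P0: store L0 := 73 | P0:M(73), P1:I, P2:I | bus: BusUpgr
[14] P1: load  L0 | P0:O(73), P1:S(73), P2:I | bus: BusRd
[15] P0: load  L0 | P0:O(73), P1:S(73), P2:I | bus: none
[16] P2: load  L1 | P0:I, P1:O(36), P2:S(36) | bus: BusRd
[17] P1: load  L0 | P0:O(73), P1:S(73), P2:I | bus: none
[18] P2: load  L0 | P0:O(73), P1:S(73), P2:S(73) | bus: BusRd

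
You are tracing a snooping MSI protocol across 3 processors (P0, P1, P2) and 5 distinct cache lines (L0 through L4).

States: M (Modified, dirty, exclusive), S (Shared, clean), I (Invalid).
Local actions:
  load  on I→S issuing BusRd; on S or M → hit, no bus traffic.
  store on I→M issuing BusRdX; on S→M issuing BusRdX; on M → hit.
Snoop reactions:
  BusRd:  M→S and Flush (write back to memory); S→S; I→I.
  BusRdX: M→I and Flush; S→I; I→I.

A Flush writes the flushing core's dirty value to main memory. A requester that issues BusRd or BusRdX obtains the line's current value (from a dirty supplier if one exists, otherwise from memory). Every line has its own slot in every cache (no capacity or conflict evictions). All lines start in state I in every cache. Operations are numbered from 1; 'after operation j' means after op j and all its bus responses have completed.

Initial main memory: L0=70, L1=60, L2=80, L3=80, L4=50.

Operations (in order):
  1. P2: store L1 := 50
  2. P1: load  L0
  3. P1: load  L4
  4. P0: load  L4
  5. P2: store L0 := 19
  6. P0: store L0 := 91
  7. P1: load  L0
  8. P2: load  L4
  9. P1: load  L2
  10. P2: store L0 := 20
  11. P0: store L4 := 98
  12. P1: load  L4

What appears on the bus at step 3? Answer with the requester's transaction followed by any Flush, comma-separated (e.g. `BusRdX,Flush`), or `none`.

1. P2: store L1 := 50  bus=[BusRdX]  L1: P0=I P1=I P2=M  mem[L1]=60
2. P1: load  L0  bus=[BusRd]  L0: P0=I P1=S P2=I  mem[L0]=70
3. P1: load  L4  bus=[BusRd]  L4: P0=I P1=S P2=I  mem[L4]=50
4. P0: load  L4  bus=[BusRd]  L4: P0=S P1=S P2=I  mem[L4]=50
5. P2: store L0 := 19  bus=[BusRdX]  L0: P0=I P1=I P2=M  mem[L0]=70
6. P0: store L0 := 91  bus=[BusRdX,Flush]  L0: P0=M P1=I P2=I  mem[L0]=19
7. P1: load  L0  bus=[BusRd,Flush]  L0: P0=S P1=S P2=I  mem[L0]=91
8. P2: load  L4  bus=[BusRd]  L4: P0=S P1=S P2=S  mem[L4]=50
9. P1: load  L2  bus=[BusRd]  L2: P0=I P1=S P2=I  mem[L2]=80
10. P2: store L0 := 20  bus=[BusRdX]  L0: P0=I P1=I P2=M  mem[L0]=91
11. P0: store L4 := 98  bus=[BusRdX]  L4: P0=M P1=I P2=I  mem[L4]=50
12. P1: load  L4  bus=[BusRd,Flush]  L4: P0=S P1=S P2=I  mem[L4]=98

bus = BusRd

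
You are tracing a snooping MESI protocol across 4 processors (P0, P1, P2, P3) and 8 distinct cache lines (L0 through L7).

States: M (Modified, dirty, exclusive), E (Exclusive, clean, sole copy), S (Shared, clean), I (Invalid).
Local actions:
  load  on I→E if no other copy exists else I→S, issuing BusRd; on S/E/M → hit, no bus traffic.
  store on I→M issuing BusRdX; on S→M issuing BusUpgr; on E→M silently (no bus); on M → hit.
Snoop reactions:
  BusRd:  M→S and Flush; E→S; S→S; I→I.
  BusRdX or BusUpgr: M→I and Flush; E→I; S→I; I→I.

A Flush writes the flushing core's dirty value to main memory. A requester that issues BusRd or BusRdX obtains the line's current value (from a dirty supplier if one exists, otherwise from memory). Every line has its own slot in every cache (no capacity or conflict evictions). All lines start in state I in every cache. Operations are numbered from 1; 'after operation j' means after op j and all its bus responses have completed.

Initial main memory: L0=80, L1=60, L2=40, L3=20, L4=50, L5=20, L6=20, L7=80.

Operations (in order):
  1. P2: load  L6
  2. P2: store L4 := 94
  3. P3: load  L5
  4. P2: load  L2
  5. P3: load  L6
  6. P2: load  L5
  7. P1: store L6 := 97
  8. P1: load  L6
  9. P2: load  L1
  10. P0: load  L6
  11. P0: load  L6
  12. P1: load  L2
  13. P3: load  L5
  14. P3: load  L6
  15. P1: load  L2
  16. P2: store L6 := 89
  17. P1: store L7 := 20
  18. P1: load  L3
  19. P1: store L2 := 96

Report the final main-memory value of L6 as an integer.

  op1 P2: load  L6 → I/I/E/I on L6; bus BusRd; mem=20
  op2 P2: store L4 := 94 → I/I/M/I on L4; bus BusRdX; mem=50
  op3 P3: load  L5 → I/I/I/E on L5; bus BusRd; mem=20
  op4 P2: load  L2 → I/I/E/I on L2; bus BusRd; mem=40
  op5 P3: load  L6 → I/I/S/S on L6; bus BusRd; mem=20
  op6 P2: load  L5 → I/I/S/S on L5; bus BusRd; mem=20
  op7 P1: store L6 := 97 → I/M/I/I on L6; bus BusRdX; mem=20
  op8 P1: load  L6 → I/M/I/I on L6; bus (none); mem=20
  op9 P2: load  L1 → I/I/E/I on L1; bus BusRd; mem=60
  op10 P0: load  L6 → S/S/I/I on L6; bus BusRd Flush; mem=97
  op11 P0: load  L6 → S/S/I/I on L6; bus (none); mem=97
  op12 P1: load  L2 → I/S/S/I on L2; bus BusRd; mem=40
  op13 P3: load  L5 → I/I/S/S on L5; bus (none); mem=20
  op14 P3: load  L6 → S/S/I/S on L6; bus BusRd; mem=97
  op15 P1: load  L2 → I/S/S/I on L2; bus (none); mem=40
  op16 P2: store L6 := 89 → I/I/M/I on L6; bus BusRdX; mem=97
  op17 P1: store L7 := 20 → I/M/I/I on L7; bus BusRdX; mem=80
  op18 P1: load  L3 → I/E/I/I on L3; bus BusRd; mem=20
  op19 P1: store L2 := 96 → I/M/I/I on L2; bus BusUpgr; mem=40

memory[L6] = 97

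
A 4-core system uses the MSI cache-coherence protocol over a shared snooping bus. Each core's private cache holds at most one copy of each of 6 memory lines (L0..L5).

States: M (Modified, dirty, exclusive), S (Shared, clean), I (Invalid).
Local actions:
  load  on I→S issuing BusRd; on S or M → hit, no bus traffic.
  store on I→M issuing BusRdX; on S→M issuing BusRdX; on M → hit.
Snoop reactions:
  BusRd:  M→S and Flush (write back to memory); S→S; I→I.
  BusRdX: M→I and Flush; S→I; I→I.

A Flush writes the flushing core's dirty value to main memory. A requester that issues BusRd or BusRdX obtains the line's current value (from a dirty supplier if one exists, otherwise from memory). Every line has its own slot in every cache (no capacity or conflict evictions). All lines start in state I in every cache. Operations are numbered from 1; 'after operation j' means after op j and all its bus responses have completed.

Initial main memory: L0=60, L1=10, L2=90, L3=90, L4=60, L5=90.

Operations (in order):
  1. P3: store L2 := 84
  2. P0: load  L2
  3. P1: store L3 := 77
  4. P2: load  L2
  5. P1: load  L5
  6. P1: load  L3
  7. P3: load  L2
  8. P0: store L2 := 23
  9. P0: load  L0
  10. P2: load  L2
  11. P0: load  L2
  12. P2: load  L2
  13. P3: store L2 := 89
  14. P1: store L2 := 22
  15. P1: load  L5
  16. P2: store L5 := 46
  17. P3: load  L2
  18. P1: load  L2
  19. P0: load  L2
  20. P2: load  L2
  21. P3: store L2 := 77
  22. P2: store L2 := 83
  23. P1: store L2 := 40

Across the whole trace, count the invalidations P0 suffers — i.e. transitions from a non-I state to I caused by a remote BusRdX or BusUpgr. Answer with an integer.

invalidations = 2

[1] P3: store L2 := 84 | P0:I, P1:I, P2:I, P3:M(84) | bus: BusRdX
[2] P0: load  L2 | P0:S(84), P1:I, P2:I, P3:S(84) | bus: BusRd,Flush
[3] P1: store L3 := 77 | P0:I, P1:M(77), P2:I, P3:I | bus: BusRdX
[4] P2: load  L2 | P0:S(84), P1:I, P2:S(84), P3:S(84) | bus: BusRd
[5] P1: load  L5 | P0:I, P1:S(90), P2:I, P3:I | bus: BusRd
[6] P1: load  L3 | P0:I, P1:M(77), P2:I, P3:I | bus: none
[7] P3: load  L2 | P0:S(84), P1:I, P2:S(84), P3:S(84) | bus: none
[8] P0: store L2 := 23 | P0:M(23), P1:I, P2:I, P3:I | bus: BusRdX
[9] P0: load  L0 | P0:S(60), P1:I, P2:I, P3:I | bus: BusRd
[10] P2: load  L2 | P0:S(23), P1:I, P2:S(23), P3:I | bus: BusRd,Flush
[11] P0: load  L2 | P0:S(23), P1:I, P2:S(23), P3:I | bus: none
[12] P2: load  L2 | P0:S(23), P1:I, P2:S(23), P3:I | bus: none
[13] P3: store L2 := 89 | P0:I, P1:I, P2:I, P3:M(89) | bus: BusRdX
[14] P1: store L2 := 22 | P0:I, P1:M(22), P2:I, P3:I | bus: BusRdX,Flush
[15] P1: load  L5 | P0:I, P1:S(90), P2:I, P3:I | bus: none
[16] P2: store L5 := 46 | P0:I, P1:I, P2:M(46), P3:I | bus: BusRdX
[17] P3: load  L2 | P0:I, P1:S(22), P2:I, P3:S(22) | bus: BusRd,Flush
[18] P1: load  L2 | P0:I, P1:S(22), P2:I, P3:S(22) | bus: none
[19] P0: load  L2 | P0:S(22), P1:S(22), P2:I, P3:S(22) | bus: BusRd
[20] P2: load  L2 | P0:S(22), P1:S(22), P2:S(22), P3:S(22) | bus: BusRd
[21] P3: store L2 := 77 | P0:I, P1:I, P2:I, P3:M(77) | bus: BusRdX
[22] P2: store L2 := 83 | P0:I, P1:I, P2:M(83), P3:I | bus: BusRdX,Flush
[23] P1: store L2 := 40 | P0:I, P1:M(40), P2:I, P3:I | bus: BusRdX,Flush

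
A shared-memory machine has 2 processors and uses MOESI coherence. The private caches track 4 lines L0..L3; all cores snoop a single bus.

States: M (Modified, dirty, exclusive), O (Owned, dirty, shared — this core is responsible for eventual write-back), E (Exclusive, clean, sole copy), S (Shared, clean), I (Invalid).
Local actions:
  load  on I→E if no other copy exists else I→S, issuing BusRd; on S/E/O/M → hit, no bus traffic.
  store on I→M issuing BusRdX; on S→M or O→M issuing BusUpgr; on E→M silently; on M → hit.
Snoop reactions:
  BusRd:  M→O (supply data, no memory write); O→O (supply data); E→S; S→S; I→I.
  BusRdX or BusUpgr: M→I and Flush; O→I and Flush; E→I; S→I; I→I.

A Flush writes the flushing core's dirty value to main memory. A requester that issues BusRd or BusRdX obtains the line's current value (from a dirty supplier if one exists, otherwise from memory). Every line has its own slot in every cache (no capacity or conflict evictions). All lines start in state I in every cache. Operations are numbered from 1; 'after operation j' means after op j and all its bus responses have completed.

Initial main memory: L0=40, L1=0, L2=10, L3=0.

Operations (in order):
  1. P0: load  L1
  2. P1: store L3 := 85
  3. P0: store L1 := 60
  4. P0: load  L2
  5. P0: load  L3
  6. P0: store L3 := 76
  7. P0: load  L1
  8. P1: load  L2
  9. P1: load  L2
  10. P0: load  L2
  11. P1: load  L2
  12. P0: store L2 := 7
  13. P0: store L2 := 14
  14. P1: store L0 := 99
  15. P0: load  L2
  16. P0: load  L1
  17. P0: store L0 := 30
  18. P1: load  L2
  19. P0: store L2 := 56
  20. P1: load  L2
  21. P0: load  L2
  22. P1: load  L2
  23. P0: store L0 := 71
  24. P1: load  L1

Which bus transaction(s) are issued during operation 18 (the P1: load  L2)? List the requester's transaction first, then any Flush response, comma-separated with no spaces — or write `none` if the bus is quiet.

bus = BusRd

1. P0: load  L1  bus=[BusRd]  L1: P0=E P1=I  mem[L1]=0
2. P1: store L3 := 85  bus=[BusRdX]  L3: P0=I P1=M  mem[L3]=0
3. P0: store L1 := 60  bus=[-]  L1: P0=M P1=I  mem[L1]=0
4. P0: load  L2  bus=[BusRd]  L2: P0=E P1=I  mem[L2]=10
5. P0: load  L3  bus=[BusRd]  L3: P0=S P1=O  mem[L3]=0
6. P0: store L3 := 76  bus=[BusUpgr,Flush]  L3: P0=M P1=I  mem[L3]=85
7. P0: load  L1  bus=[-]  L1: P0=M P1=I  mem[L1]=0
8. P1: load  L2  bus=[BusRd]  L2: P0=S P1=S  mem[L2]=10
9. P1: load  L2  bus=[-]  L2: P0=S P1=S  mem[L2]=10
10. P0: load  L2  bus=[-]  L2: P0=S P1=S  mem[L2]=10
11. P1: load  L2  bus=[-]  L2: P0=S P1=S  mem[L2]=10
12. P0: store L2 := 7  bus=[BusUpgr]  L2: P0=M P1=I  mem[L2]=10
13. P0: store L2 := 14  bus=[-]  L2: P0=M P1=I  mem[L2]=10
14. P1: store L0 := 99  bus=[BusRdX]  L0: P0=I P1=M  mem[L0]=40
15. P0: load  L2  bus=[-]  L2: P0=M P1=I  mem[L2]=10
16. P0: load  L1  bus=[-]  L1: P0=M P1=I  mem[L1]=0
17. P0: store L0 := 30  bus=[BusRdX,Flush]  L0: P0=M P1=I  mem[L0]=99
18. P1: load  L2  bus=[BusRd]  L2: P0=O P1=S  mem[L2]=10
19. P0: store L2 := 56  bus=[BusUpgr]  L2: P0=M P1=I  mem[L2]=10
20. P1: load  L2  bus=[BusRd]  L2: P0=O P1=S  mem[L2]=10
21. P0: load  L2  bus=[-]  L2: P0=O P1=S  mem[L2]=10
22. P1: load  L2  bus=[-]  L2: P0=O P1=S  mem[L2]=10
23. P0: store L0 := 71  bus=[-]  L0: P0=M P1=I  mem[L0]=99
24. P1: load  L1  bus=[BusRd]  L1: P0=O P1=S  mem[L1]=0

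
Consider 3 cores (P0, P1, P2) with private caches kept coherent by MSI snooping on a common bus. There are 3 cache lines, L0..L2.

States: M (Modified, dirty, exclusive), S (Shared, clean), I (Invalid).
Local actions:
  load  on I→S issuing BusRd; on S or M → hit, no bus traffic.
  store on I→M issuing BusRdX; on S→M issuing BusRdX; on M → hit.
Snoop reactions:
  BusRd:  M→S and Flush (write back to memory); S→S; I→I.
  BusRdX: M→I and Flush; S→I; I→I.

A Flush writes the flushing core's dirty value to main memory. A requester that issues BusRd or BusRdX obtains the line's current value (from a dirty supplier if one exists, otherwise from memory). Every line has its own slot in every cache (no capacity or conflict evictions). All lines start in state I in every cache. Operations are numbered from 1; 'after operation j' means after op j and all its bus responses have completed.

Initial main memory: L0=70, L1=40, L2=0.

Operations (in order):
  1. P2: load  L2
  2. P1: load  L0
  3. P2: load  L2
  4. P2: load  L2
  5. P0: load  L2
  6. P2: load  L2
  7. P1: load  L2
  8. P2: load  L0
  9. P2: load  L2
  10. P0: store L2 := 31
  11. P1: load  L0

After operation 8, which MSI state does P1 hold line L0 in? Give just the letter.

step 1: P2: load  L2  ⟶  IIS  (L2)  txn=BusRd  M[L2]=0
step 2: P1: load  L0  ⟶  ISI  (L0)  txn=BusRd  M[L0]=70
step 3: P2: load  L2  ⟶  IIS  (L2)  txn=∅  M[L2]=0
step 4: P2: load  L2  ⟶  IIS  (L2)  txn=∅  M[L2]=0
step 5: P0: load  L2  ⟶  SIS  (L2)  txn=BusRd  M[L2]=0
step 6: P2: load  L2  ⟶  SIS  (L2)  txn=∅  M[L2]=0
step 7: P1: load  L2  ⟶  SSS  (L2)  txn=BusRd  M[L2]=0
step 8: P2: load  L0  ⟶  ISS  (L0)  txn=BusRd  M[L0]=70
step 9: P2: load  L2  ⟶  SSS  (L2)  txn=∅  M[L2]=0
step 10: P0: store L2 := 31  ⟶  MII  (L2)  txn=BusRdX  M[L2]=0
step 11: P1: load  L0  ⟶  ISS  (L0)  txn=∅  M[L0]=70

state = S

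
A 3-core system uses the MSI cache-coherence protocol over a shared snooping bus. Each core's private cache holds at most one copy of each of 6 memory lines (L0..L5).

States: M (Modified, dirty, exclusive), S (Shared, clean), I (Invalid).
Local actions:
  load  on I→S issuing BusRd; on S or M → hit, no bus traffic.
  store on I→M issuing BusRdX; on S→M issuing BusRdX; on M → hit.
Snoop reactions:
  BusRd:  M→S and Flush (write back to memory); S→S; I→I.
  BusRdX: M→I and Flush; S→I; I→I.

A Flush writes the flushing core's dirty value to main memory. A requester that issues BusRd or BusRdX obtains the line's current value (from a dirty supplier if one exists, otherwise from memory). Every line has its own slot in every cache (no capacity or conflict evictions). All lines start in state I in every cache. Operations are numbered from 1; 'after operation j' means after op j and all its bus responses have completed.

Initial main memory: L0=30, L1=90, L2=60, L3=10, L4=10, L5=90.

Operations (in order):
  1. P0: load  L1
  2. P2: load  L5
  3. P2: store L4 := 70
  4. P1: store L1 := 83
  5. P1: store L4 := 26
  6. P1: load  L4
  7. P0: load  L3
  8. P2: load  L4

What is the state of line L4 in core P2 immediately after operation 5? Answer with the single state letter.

  op1 P0: load  L1 → S/I/I on L1; bus BusRd; mem=90
  op2 P2: load  L5 → I/I/S on L5; bus BusRd; mem=90
  op3 P2: store L4 := 70 → I/I/M on L4; bus BusRdX; mem=10
  op4 P1: store L1 := 83 → I/M/I on L1; bus BusRdX; mem=90
  op5 P1: store L4 := 26 → I/M/I on L4; bus BusRdX Flush; mem=70
  op6 P1: load  L4 → I/M/I on L4; bus (none); mem=70
  op7 P0: load  L3 → S/I/I on L3; bus BusRd; mem=10
  op8 P2: load  L4 → I/S/S on L4; bus BusRd Flush; mem=26

state = I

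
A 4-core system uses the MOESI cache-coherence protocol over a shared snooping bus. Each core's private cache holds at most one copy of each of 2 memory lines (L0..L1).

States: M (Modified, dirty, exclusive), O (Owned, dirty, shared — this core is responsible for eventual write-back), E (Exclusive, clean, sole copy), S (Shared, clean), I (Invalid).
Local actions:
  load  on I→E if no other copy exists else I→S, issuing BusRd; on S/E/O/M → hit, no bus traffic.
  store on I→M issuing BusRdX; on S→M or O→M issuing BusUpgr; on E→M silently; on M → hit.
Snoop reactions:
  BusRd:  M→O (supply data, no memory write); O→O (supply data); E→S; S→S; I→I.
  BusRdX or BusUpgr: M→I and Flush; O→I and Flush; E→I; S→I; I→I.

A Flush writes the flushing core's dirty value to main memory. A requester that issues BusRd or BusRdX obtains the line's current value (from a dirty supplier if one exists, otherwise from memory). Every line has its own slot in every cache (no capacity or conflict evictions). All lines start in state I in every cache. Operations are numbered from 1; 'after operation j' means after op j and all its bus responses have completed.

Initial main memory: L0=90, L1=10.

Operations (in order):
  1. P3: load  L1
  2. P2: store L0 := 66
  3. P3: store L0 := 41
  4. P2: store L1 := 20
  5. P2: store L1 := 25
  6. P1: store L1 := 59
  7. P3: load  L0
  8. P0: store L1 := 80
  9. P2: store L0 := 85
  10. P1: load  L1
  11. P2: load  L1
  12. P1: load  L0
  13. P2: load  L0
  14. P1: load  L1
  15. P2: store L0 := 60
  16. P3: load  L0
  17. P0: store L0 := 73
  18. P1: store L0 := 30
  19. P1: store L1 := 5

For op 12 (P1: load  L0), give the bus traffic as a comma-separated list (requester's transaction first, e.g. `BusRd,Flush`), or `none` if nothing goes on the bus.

bus = BusRd

  op1 P3: load  L1 → I/I/I/E on L1; bus BusRd; mem=10
  op2 P2: store L0 := 66 → I/I/M/I on L0; bus BusRdX; mem=90
  op3 P3: store L0 := 41 → I/I/I/M on L0; bus BusRdX Flush; mem=66
  op4 P2: store L1 := 20 → I/I/M/I on L1; bus BusRdX; mem=10
  op5 P2: store L1 := 25 → I/I/M/I on L1; bus (none); mem=10
  op6 P1: store L1 := 59 → I/M/I/I on L1; bus BusRdX Flush; mem=25
  op7 P3: load  L0 → I/I/I/M on L0; bus (none); mem=66
  op8 P0: store L1 := 80 → M/I/I/I on L1; bus BusRdX Flush; mem=59
  op9 P2: store L0 := 85 → I/I/M/I on L0; bus BusRdX Flush; mem=41
  op10 P1: load  L1 → O/S/I/I on L1; bus BusRd; mem=59
  op11 P2: load  L1 → O/S/S/I on L1; bus BusRd; mem=59
  op12 P1: load  L0 → I/S/O/I on L0; bus BusRd; mem=41
  op13 P2: load  L0 → I/S/O/I on L0; bus (none); mem=41
  op14 P1: load  L1 → O/S/S/I on L1; bus (none); mem=59
  op15 P2: store L0 := 60 → I/I/M/I on L0; bus BusUpgr; mem=41
  op16 P3: load  L0 → I/I/O/S on L0; bus BusRd; mem=41
  op17 P0: store L0 := 73 → M/I/I/I on L0; bus BusRdX Flush; mem=60
  op18 P1: store L0 := 30 → I/M/I/I on L0; bus BusRdX Flush; mem=73
  op19 P1: store L1 := 5 → I/M/I/I on L1; bus BusUpgr Flush; mem=80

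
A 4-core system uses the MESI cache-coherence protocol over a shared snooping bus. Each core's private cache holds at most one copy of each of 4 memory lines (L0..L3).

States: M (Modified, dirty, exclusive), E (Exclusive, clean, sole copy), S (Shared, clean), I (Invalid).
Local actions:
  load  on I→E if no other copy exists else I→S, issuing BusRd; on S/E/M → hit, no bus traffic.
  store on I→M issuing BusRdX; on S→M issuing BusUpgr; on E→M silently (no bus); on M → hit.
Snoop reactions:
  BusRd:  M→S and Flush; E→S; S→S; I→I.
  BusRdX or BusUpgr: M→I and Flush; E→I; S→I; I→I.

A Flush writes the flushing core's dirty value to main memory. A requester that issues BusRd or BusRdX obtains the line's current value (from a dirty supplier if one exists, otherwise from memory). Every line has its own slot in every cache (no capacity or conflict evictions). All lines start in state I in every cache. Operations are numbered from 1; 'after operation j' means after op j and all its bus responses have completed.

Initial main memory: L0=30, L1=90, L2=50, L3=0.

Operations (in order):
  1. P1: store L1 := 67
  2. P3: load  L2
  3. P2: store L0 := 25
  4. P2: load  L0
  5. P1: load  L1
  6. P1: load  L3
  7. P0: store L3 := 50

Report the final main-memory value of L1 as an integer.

memory[L1] = 90

[1] P1: store L1 := 67 | P0:I, P1:M(67), P2:I, P3:I | bus: BusRdX
[2] P3: load  L2 | P0:I, P1:I, P2:I, P3:E(50) | bus: BusRd
[3] P2: store L0 := 25 | P0:I, P1:I, P2:M(25), P3:I | bus: BusRdX
[4] P2: load  L0 | P0:I, P1:I, P2:M(25), P3:I | bus: none
[5] P1: load  L1 | P0:I, P1:M(67), P2:I, P3:I | bus: none
[6] P1: load  L3 | P0:I, P1:E(0), P2:I, P3:I | bus: BusRd
[7] P0: store L3 := 50 | P0:M(50), P1:I, P2:I, P3:I | bus: BusRdX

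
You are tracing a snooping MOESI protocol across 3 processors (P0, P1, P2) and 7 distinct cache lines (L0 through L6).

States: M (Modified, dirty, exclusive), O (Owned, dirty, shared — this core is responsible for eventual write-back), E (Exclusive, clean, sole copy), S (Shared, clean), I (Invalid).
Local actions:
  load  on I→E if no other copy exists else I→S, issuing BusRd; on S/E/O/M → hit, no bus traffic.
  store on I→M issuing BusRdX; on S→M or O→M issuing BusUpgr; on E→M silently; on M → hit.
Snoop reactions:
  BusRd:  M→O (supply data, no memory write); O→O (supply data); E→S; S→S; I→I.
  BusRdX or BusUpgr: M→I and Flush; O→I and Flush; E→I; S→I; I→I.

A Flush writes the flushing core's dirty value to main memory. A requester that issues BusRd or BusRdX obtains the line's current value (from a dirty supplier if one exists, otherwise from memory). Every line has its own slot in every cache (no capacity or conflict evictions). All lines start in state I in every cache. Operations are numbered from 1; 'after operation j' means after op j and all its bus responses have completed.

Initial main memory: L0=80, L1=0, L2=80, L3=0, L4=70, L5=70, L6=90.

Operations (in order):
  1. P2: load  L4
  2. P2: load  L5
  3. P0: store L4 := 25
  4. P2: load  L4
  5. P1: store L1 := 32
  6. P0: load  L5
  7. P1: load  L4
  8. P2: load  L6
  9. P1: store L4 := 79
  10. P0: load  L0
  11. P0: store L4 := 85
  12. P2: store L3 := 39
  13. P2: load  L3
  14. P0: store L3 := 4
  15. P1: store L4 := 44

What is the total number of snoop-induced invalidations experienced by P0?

invalidations = 2

1. P2: load  L4  bus=[BusRd]  L4: P0=I P1=I P2=E  mem[L4]=70
2. P2: load  L5  bus=[BusRd]  L5: P0=I P1=I P2=E  mem[L5]=70
3. P0: store L4 := 25  bus=[BusRdX]  L4: P0=M P1=I P2=I  mem[L4]=70
4. P2: load  L4  bus=[BusRd]  L4: P0=O P1=I P2=S  mem[L4]=70
5. P1: store L1 := 32  bus=[BusRdX]  L1: P0=I P1=M P2=I  mem[L1]=0
6. P0: load  L5  bus=[BusRd]  L5: P0=S P1=I P2=S  mem[L5]=70
7. P1: load  L4  bus=[BusRd]  L4: P0=O P1=S P2=S  mem[L4]=70
8. P2: load  L6  bus=[BusRd]  L6: P0=I P1=I P2=E  mem[L6]=90
9. P1: store L4 := 79  bus=[BusUpgr,Flush]  L4: P0=I P1=M P2=I  mem[L4]=25
10. P0: load  L0  bus=[BusRd]  L0: P0=E P1=I P2=I  mem[L0]=80
11. P0: store L4 := 85  bus=[BusRdX,Flush]  L4: P0=M P1=I P2=I  mem[L4]=79
12. P2: store L3 := 39  bus=[BusRdX]  L3: P0=I P1=I P2=M  mem[L3]=0
13. P2: load  L3  bus=[-]  L3: P0=I P1=I P2=M  mem[L3]=0
14. P0: store L3 := 4  bus=[BusRdX,Flush]  L3: P0=M P1=I P2=I  mem[L3]=39
15. P1: store L4 := 44  bus=[BusRdX,Flush]  L4: P0=I P1=M P2=I  mem[L4]=85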